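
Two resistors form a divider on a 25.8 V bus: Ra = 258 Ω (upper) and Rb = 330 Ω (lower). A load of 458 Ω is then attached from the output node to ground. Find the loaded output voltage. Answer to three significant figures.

V_out ≈ 11.0 V

The load sits in parallel with Rb: Rb‖R_L = (330 × 458) / (330 + 458) = 191.8 Ω.
V_out = 25.8 × 191.8 / (258 + 191.8) = 25.8 × 191.8/449.8 = 11.0 V.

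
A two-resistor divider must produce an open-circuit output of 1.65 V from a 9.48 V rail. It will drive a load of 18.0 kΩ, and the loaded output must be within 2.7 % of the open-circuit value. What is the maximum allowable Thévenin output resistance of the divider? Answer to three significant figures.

Loading drop = R_th/(R_th + R_L) ≤ 0.0270, so R_th ≤ R_L · ε/(1−ε) = 18.0 kΩ × 0.0270/0.9730 = 499 Ω.

R_th ≤ 499 Ω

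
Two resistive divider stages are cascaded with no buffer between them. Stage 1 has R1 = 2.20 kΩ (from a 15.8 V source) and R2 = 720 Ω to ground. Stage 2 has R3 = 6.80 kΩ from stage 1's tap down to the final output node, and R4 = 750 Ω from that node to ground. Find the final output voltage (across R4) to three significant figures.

Stage 2 presents R3+R4 = 7550 Ω as a load on stage 1's tap.
Stage 1's lower leg becomes R2‖(R3+R4) = 657.3 Ω, so V_mid = 15.8 × 657.3/2857 = 3.635 V.
Stage 2 is itself unloaded: V_out = V_mid × R4/(R3+R4) = 3.635 × 750/7550 = 0.361 V.

V_out ≈ 0.361 V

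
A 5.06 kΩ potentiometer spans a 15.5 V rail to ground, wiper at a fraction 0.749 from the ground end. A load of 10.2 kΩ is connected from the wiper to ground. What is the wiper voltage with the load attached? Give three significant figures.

V ≈ 10.6 V

The wiper splits the pot into (1−α)R = 1.270 kΩ above and αR = 3.790 kΩ below.
Lower section ‖ load = 2.763 kΩ.
V_wiper = 15.5 × 2.763/(1.270 + 2.763) = 10.6 V.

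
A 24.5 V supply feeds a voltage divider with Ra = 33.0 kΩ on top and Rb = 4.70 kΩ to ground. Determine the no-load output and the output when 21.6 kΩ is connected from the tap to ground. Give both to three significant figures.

Open-circuit: V = 24.5 × 4.70/(33.0 + 4.70) = 3.05 V.
With the load, Rb becomes Rb‖R_L = 3.860 kΩ, so V = 24.5 × 3.860/36.86 = 2.57 V.

Unloaded: 3.05 V; loaded: 2.57 V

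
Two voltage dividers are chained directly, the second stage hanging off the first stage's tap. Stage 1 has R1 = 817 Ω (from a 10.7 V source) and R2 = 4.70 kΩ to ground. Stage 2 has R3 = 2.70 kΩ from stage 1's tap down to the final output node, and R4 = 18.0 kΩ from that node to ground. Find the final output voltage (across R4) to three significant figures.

V_out ≈ 7.67 V

Stage 2 presents R3+R4 = 20700 Ω as a load on stage 1's tap.
Stage 1's lower leg becomes R2‖(R3+R4) = 3830 Ω, so V_mid = 10.7 × 3830/4647 = 8.819 V.
Stage 2 is itself unloaded: V_out = V_mid × R4/(R3+R4) = 8.819 × 18000/20700 = 7.67 V.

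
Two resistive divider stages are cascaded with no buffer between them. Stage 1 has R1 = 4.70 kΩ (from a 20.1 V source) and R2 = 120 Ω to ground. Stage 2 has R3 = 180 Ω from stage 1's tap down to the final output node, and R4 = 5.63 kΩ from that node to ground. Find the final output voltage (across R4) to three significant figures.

Stage 2 presents R3+R4 = 5810 Ω as a load on stage 1's tap.
Stage 1's lower leg becomes R2‖(R3+R4) = 117.6 Ω, so V_mid = 20.1 × 117.6/4818 = 0.4905 V.
Stage 2 is itself unloaded: V_out = V_mid × R4/(R3+R4) = 0.4905 × 5630/5810 = 0.475 V.

V_out ≈ 0.475 V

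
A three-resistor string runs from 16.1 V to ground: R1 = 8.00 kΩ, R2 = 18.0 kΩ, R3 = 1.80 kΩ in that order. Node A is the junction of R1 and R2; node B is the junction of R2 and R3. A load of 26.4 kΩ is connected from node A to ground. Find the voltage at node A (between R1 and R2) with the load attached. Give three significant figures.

V ≈ 9.43 V

Below node A the series string R2+R3 = 19.80 kΩ sits in parallel with the 26.4 kΩ load: 11.31 kΩ.
V_A = 16.1 × 11.31/(8.00 + 11.31) = 9.43 V.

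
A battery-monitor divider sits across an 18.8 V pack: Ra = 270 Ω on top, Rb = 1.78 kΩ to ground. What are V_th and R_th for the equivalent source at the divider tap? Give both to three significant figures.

V_th = 16.3 V, R_th = 234 Ω

V_th is the open-circuit tap voltage: 18.8 × 1780/(270 + 1780) = 16.3 V.
With the supply zeroed, Ra and Rb appear in parallel from the tap: R_th = Ra‖Rb = (270 × 1780)/2050 = 234 Ω.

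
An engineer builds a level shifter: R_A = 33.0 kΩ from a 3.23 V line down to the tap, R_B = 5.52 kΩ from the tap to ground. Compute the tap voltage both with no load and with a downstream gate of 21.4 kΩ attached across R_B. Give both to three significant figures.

Open-circuit: V = 3.23 × 5.52/(33.0 + 5.52) = 0.463 V.
With the load, R_B becomes R_B‖R_L = 4.388 kΩ, so V = 3.23 × 4.388/37.39 = 0.379 V.

Unloaded: 0.463 V; loaded: 0.379 V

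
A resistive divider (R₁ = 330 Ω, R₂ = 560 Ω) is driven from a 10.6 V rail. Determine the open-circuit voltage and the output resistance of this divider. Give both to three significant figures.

V_th is the open-circuit tap voltage: 10.6 × 560/(330 + 560) = 6.67 V.
With the supply zeroed, R₁ and R₂ appear in parallel from the tap: R_th = R₁‖R₂ = (330 × 560)/890.0 = 208 Ω.

V_th = 6.67 V, R_th = 208 Ω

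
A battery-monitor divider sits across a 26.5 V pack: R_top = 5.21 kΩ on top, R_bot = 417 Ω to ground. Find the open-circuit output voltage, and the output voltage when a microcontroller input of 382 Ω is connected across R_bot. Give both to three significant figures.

Open-circuit: V = 26.5 × 417/(5210 + 417) = 1.96 V.
With the load, R_bot becomes R_bot‖R_L = 199.4 Ω, so V = 26.5 × 199.4/5409 = 0.977 V.

Unloaded: 1.96 V; loaded: 0.977 V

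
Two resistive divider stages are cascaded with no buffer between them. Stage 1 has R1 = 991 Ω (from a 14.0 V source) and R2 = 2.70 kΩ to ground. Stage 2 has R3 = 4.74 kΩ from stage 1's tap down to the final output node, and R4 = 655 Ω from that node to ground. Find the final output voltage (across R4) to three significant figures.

V_out ≈ 1.10 V

Stage 2 presents R3+R4 = 5395 Ω as a load on stage 1's tap.
Stage 1's lower leg becomes R2‖(R3+R4) = 1799 Ω, so V_mid = 14.0 × 1799/2790 = 9.028 V.
Stage 2 is itself unloaded: V_out = V_mid × R4/(R3+R4) = 9.028 × 655/5395 = 1.10 V.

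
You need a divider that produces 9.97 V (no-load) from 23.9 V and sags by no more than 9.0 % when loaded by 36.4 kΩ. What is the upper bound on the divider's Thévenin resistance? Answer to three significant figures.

R_th ≤ 3.60 kΩ

Loading drop = R_th/(R_th + R_L) ≤ 0.0900, so R_th ≤ R_L · ε/(1−ε) = 36.4 kΩ × 0.0900/0.9100 = 3.60 kΩ.
(Any R1, R2 with R2/(R1+R2) = 0.417 and R1‖R2 ≤ 3.60 kΩ will meet the spec.)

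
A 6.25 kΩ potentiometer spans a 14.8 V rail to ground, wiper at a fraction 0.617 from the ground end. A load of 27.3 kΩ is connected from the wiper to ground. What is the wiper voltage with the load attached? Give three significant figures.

The wiper splits the pot into (1−α)R = 2.394 kΩ above and αR = 3.856 kΩ below.
Lower section ‖ load = 3.379 kΩ.
V_wiper = 14.8 × 3.379/(2.394 + 3.379) = 8.66 V.

V ≈ 8.66 V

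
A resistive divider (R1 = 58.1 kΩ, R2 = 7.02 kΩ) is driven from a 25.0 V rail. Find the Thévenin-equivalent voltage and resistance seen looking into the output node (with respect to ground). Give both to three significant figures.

V_th is the open-circuit tap voltage: 25.0 × 7.02/(58.1 + 7.02) = 2.70 V.
With the supply zeroed, R1 and R2 appear in parallel from the tap: R_th = R1‖R2 = (58.1 × 7.02)/65.12 = 6.26 kΩ.

V_th = 2.70 V, R_th = 6.26 kΩ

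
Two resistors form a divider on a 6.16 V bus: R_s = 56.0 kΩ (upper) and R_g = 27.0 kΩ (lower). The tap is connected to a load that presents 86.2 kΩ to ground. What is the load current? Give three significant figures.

I_L ≈ 0.0192 mA

R_g‖R_L = 20.56 kΩ; V_out = 6.16 × 20.56/76.56 = 1.654 V.
I_L = V_out / R_L = 1.654 / 86.2 kΩ = 0.0192 mA.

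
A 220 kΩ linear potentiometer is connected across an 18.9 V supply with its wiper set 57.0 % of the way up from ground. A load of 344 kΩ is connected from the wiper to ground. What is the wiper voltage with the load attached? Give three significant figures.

V ≈ 9.31 V

The wiper splits the pot into (1−α)R = 94.60 kΩ above and αR = 125.4 kΩ below.
Lower section ‖ load = 91.90 kΩ.
V_wiper = 18.9 × 91.90/(94.60 + 91.90) = 9.31 V.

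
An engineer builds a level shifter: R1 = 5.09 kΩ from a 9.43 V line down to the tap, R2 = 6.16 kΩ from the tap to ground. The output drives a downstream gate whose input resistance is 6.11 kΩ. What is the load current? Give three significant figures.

R2‖R_L = 3.067 kΩ; V_out = 9.43 × 3.067/8.157 = 3.546 V.
I_L = V_out / R_L = 3.546 / 6.11 kΩ = 0.580 mA.

I_L ≈ 0.580 mA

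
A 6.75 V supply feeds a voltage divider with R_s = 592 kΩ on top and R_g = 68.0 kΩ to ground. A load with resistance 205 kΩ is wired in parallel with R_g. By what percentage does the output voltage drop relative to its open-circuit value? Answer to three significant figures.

22.9 %

Unloaded V = 6.75 × 68.0/660.0 = 0.6955 V.
Loaded: R_g‖R_L = 51.06 kΩ, giving V = 6.75 × 51.06/643.1 = 0.5360 V.
Drop = (0.6955 − 0.5360) / 0.6955 = 22.9 %.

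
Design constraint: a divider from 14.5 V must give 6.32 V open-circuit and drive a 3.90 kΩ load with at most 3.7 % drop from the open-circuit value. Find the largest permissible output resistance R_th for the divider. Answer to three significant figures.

R_th ≤ 150 Ω

Loading drop = R_th/(R_th + R_L) ≤ 0.0370, so R_th ≤ R_L · ε/(1−ε) = 3.90 kΩ × 0.0370/0.9630 = 150 Ω.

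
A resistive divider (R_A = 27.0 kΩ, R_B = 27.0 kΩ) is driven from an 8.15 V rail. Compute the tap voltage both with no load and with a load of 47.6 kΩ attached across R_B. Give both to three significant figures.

Open-circuit: V = 8.15 × 27.0/(27.0 + 27.0) = 4.08 V.
With the load, R_B becomes R_B‖R_L = 17.23 kΩ, so V = 8.15 × 17.23/44.23 = 3.17 V.

Unloaded: 4.08 V; loaded: 3.17 V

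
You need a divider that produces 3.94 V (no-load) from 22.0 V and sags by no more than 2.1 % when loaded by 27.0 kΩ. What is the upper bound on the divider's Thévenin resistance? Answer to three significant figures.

Loading drop = R_th/(R_th + R_L) ≤ 0.0210, so R_th ≤ R_L · ε/(1−ε) = 27.0 kΩ × 0.0210/0.9790 = 579 Ω.
(Any R1, R2 with R2/(R1+R2) = 0.179 and R1‖R2 ≤ 579 Ω will meet the spec.)

R_th ≤ 579 Ω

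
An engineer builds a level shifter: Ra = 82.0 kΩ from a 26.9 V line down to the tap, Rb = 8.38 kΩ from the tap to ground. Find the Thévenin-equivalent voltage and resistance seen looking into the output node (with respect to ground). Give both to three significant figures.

V_th is the open-circuit tap voltage: 26.9 × 8.38/(82.0 + 8.38) = 2.49 V.
With the supply zeroed, Ra and Rb appear in parallel from the tap: R_th = Ra‖Rb = (82.0 × 8.38)/90.38 = 7.60 kΩ.

V_th = 2.49 V, R_th = 7.60 kΩ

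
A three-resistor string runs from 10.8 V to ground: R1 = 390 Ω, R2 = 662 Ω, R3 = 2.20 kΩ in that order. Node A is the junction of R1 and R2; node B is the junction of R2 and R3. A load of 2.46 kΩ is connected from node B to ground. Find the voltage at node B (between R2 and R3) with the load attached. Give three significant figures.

V ≈ 5.67 V

At node B, R3 is in parallel with the load: R3‖R_L = 1161 Ω.
Below node A the resistance is R2 + (R3‖R_L) = 1823 Ω, so V_A = 10.8 × 1823/2213 = 8.897 V.
Then V_B = V_A × (R3‖R_L)/(R2 + R3‖R_L) = 8.897 × 1161/1823 = 5.67 V.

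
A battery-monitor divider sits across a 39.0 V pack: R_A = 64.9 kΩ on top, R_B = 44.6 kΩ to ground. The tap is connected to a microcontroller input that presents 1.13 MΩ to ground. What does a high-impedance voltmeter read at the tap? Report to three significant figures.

V_out ≈ 15.5 V

The load sits in parallel with R_B: R_B‖R_L = (44.6 × 1130) / (44.6 + 1130) = 42.91 kΩ.
V_out = 39.0 × 42.91 / (64.9 + 42.91) = 39.0 × 42.91/107.8 = 15.5 V.
(Unloaded it would have been 15.9 V.)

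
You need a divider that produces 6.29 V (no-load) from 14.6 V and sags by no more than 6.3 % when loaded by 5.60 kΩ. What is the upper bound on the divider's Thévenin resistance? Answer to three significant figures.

R_th ≤ 377 Ω

Loading drop = R_th/(R_th + R_L) ≤ 0.0630, so R_th ≤ R_L · ε/(1−ε) = 5.60 kΩ × 0.0630/0.9370 = 377 Ω.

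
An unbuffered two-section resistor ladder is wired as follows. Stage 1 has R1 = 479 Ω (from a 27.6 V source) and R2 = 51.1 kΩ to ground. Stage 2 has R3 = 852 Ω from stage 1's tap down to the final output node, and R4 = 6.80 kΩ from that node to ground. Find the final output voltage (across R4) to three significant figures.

V_out ≈ 22.9 V

Stage 2 presents R3+R4 = 7652 Ω as a load on stage 1's tap.
Stage 1's lower leg becomes R2‖(R3+R4) = 6655 Ω, so V_mid = 27.6 × 6655/7134 = 25.75 V.
Stage 2 is itself unloaded: V_out = V_mid × R4/(R3+R4) = 25.75 × 6800/7652 = 22.9 V.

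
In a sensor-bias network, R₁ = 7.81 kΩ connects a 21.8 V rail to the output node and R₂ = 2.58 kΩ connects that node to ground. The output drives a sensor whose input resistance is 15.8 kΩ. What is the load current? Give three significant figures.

I_L ≈ 0.305 mA

R₂‖R_L = 2.218 kΩ; V_out = 21.8 × 2.218/10.03 = 4.821 V.
I_L = V_out / R_L = 4.821 / 15.8 kΩ = 0.305 mA.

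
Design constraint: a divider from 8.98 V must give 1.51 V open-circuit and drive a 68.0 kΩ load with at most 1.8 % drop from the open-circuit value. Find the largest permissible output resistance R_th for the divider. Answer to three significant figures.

R_th ≤ 1.25 kΩ

Loading drop = R_th/(R_th + R_L) ≤ 0.0180, so R_th ≤ R_L · ε/(1−ε) = 68.0 kΩ × 0.0180/0.9820 = 1.25 kΩ.
(Any R1, R2 with R2/(R1+R2) = 0.168 and R1‖R2 ≤ 1.25 kΩ will meet the spec.)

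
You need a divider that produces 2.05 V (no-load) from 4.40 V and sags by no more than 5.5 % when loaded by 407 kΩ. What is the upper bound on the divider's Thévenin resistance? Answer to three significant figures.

Loading drop = R_th/(R_th + R_L) ≤ 0.0550, so R_th ≤ R_L · ε/(1−ε) = 407 kΩ × 0.0550/0.9450 = 23.7 kΩ.
(Any R1, R2 with R2/(R1+R2) = 0.466 and R1‖R2 ≤ 23.7 kΩ will meet the spec.)

R_th ≤ 23.7 kΩ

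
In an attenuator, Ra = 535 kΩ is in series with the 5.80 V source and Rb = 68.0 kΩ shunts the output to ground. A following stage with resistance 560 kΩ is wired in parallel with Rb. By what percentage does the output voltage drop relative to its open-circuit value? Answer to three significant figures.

9.73 %

The divider's output (Thévenin) resistance is Ra‖Rb = 60.33 kΩ.
Fractional drop under load = R_th/(R_th + R_L) = 60.33 / (60.33 + 560) = 0.09726.
So the output falls by 9.73 %.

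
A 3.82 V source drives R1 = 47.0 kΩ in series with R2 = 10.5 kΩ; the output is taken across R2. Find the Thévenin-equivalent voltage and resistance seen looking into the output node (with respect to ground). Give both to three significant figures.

V_th = 0.698 V, R_th = 8.58 kΩ

V_th is the open-circuit tap voltage: 3.82 × 10.5/(47.0 + 10.5) = 0.698 V.
With the supply zeroed, R1 and R2 appear in parallel from the tap: R_th = R1‖R2 = (47.0 × 10.5)/57.50 = 8.58 kΩ.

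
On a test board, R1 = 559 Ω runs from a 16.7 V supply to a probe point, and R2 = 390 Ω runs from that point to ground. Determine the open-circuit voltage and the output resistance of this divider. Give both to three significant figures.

V_th = 6.86 V, R_th = 230 Ω

V_th is the open-circuit tap voltage: 16.7 × 390/(559 + 390) = 6.86 V.
With the supply zeroed, R1 and R2 appear in parallel from the tap: R_th = R1‖R2 = (559 × 390)/949.0 = 230 Ω.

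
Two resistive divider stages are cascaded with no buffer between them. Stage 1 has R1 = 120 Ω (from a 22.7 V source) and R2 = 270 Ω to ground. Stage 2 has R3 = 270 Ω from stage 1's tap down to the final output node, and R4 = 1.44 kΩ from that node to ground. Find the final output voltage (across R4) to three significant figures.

V_out ≈ 12.6 V

Stage 2 presents R3+R4 = 1710 Ω as a load on stage 1's tap.
Stage 1's lower leg becomes R2‖(R3+R4) = 233.2 Ω, so V_mid = 22.7 × 233.2/353.2 = 14.99 V.
Stage 2 is itself unloaded: V_out = V_mid × R4/(R3+R4) = 14.99 × 1440/1710 = 12.6 V.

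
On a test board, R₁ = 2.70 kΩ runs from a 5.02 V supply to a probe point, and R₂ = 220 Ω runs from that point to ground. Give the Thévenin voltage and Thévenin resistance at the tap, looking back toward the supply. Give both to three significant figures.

V_th = 0.378 V, R_th = 203 Ω

V_th is the open-circuit tap voltage: 5.02 × 220/(2700 + 220) = 0.378 V.
With the supply zeroed, R₁ and R₂ appear in parallel from the tap: R_th = R₁‖R₂ = (2700 × 220)/2920 = 203 Ω.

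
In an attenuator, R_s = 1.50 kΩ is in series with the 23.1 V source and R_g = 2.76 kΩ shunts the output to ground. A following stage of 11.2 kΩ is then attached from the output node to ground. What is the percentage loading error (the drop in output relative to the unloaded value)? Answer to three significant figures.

7.98 %

The divider's output (Thévenin) resistance is R_s‖R_g = 0.9718 kΩ.
Fractional drop under load = R_th/(R_th + R_L) = 0.9718 / (0.9718 + 11.2) = 0.07984.
So the output falls by 7.98 %.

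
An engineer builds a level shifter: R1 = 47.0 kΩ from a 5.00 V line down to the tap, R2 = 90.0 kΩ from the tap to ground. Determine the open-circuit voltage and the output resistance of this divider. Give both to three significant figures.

V_th = 3.28 V, R_th = 30.9 kΩ

V_th is the open-circuit tap voltage: 5.00 × 90.0/(47.0 + 90.0) = 3.28 V.
With the supply zeroed, R1 and R2 appear in parallel from the tap: R_th = R1‖R2 = (47.0 × 90.0)/137.0 = 30.9 kΩ.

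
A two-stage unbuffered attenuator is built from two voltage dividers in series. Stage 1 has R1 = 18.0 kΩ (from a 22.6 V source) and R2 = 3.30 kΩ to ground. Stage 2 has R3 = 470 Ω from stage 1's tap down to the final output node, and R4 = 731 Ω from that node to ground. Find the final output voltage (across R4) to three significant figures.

Stage 2 presents R3+R4 = 1201 Ω as a load on stage 1's tap.
Stage 1's lower leg becomes R2‖(R3+R4) = 880.5 Ω, so V_mid = 22.6 × 880.5/18880 = 1.054 V.
Stage 2 is itself unloaded: V_out = V_mid × R4/(R3+R4) = 1.054 × 731/1201 = 0.642 V.

V_out ≈ 0.642 V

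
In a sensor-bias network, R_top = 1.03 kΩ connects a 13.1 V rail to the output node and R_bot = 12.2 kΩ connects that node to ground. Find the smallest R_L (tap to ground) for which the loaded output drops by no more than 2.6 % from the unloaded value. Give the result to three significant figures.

Output resistance R_th = R_top‖R_bot = (1030 × 12200)/13230 = 949.8 Ω.
The fractional drop is R_th/(R_th + R_L); requiring this ≤ 0.0260 gives R_L ≥ R_th(1/0.0260 − 1) = 949.8 × 37.46 = 35.6 kΩ.

R_L(min) ≈ 35.6 kΩ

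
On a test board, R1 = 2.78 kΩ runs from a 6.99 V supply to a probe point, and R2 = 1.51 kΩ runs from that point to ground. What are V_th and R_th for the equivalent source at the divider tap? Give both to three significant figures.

V_th = 2.46 V, R_th = 979 Ω

V_th is the open-circuit tap voltage: 6.99 × 1.51/(2.78 + 1.51) = 2.46 V.
With the supply zeroed, R1 and R2 appear in parallel from the tap: R_th = R1‖R2 = (2.78 × 1.51)/4.290 = 979 Ω.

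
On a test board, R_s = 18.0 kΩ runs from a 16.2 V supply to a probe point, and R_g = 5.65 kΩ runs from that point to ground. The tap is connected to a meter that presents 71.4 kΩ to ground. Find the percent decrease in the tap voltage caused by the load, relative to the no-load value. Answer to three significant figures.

The divider's output (Thévenin) resistance is R_s‖R_g = 4.300 kΩ.
Fractional drop under load = R_th/(R_th + R_L) = 4.300 / (4.300 + 71.4) = 0.05681.
So the output falls by 5.68 %.

5.68 %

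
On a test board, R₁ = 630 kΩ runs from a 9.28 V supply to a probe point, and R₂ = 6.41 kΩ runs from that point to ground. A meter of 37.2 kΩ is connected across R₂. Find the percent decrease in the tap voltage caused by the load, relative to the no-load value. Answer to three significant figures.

14.6 %

The divider's output (Thévenin) resistance is R₁‖R₂ = 6.345 kΩ.
Fractional drop under load = R_th/(R_th + R_L) = 6.345 / (6.345 + 37.2) = 0.1457.
So the output falls by 14.6 %.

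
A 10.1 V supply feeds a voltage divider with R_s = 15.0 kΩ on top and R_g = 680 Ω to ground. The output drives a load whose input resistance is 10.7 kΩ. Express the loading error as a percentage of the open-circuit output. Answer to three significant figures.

The divider's output (Thévenin) resistance is R_s‖R_g = 650.5 Ω.
Fractional drop under load = R_th/(R_th + R_L) = 650.5 / (650.5 + 10700) = 0.05731.
So the output falls by 5.73 %.

5.73 %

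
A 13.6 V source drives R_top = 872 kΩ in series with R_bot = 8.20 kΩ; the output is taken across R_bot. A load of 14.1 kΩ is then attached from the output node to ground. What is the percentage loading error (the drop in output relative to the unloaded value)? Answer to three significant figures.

36.6 %

The divider's output (Thévenin) resistance is R_top‖R_bot = 8.124 kΩ.
Fractional drop under load = R_th/(R_th + R_L) = 8.124 / (8.124 + 14.1) = 0.3655.
So the output falls by 36.6 %.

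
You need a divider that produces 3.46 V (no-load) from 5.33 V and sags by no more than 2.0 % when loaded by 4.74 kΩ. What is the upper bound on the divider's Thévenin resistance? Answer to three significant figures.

Loading drop = R_th/(R_th + R_L) ≤ 0.0200, so R_th ≤ R_L · ε/(1−ε) = 4.74 kΩ × 0.0200/0.9800 = 96.7 Ω.

R_th ≤ 96.7 Ω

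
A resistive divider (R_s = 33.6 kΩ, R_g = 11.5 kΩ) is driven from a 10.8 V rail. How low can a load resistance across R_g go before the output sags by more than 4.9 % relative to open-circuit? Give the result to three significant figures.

Output resistance R_th = R_s‖R_g = (33.6 × 11.5)/45.10 = 8.568 kΩ.
The fractional drop is R_th/(R_th + R_L); requiring this ≤ 0.0490 gives R_L ≥ R_th(1/0.0490 − 1) = 8.568 × 19.41 = 166 kΩ.

R_L(min) ≈ 166 kΩ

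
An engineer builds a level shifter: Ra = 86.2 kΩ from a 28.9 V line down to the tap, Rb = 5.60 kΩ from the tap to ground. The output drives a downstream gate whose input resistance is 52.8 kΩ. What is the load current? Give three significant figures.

Rb‖R_L = 5.063 kΩ; V_out = 28.9 × 5.063/91.26 = 1.603 V.
I_L = V_out / R_L = 1.603 / 52.8 kΩ = 0.0304 mA.

I_L ≈ 0.0304 mA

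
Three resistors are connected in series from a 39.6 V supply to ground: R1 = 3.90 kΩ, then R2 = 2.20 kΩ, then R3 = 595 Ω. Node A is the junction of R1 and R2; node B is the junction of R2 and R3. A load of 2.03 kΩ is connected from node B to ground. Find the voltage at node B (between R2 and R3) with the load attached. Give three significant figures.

At node B, R3 is in parallel with the load: R3‖R_L = 460.1 Ω.
Below node A the resistance is R2 + (R3‖R_L) = 2660 Ω, so V_A = 39.6 × 2660/6560 = 16.06 V.
Then V_B = V_A × (R3‖R_L)/(R2 + R3‖R_L) = 16.06 × 460.1/2660 = 2.78 V.

V ≈ 2.78 V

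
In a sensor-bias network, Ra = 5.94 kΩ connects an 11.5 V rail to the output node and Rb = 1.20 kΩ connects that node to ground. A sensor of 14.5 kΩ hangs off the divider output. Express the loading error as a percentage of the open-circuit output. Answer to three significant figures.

The divider's output (Thévenin) resistance is Ra‖Rb = 0.9983 kΩ.
Fractional drop under load = R_th/(R_th + R_L) = 0.9983 / (0.9983 + 14.5) = 0.06441.
So the output falls by 6.44 %.

6.44 %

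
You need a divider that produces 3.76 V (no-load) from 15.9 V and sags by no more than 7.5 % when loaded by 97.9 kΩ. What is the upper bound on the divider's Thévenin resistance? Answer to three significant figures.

R_th ≤ 7.94 kΩ

Loading drop = R_th/(R_th + R_L) ≤ 0.0750, so R_th ≤ R_L · ε/(1−ε) = 97.9 kΩ × 0.0750/0.9250 = 7.94 kΩ.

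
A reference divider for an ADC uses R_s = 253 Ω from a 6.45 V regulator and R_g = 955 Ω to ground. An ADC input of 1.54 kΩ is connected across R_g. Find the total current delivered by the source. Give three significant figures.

R_g‖R_L = 589.5 Ω, so the source sees R_s + R_g‖R_L = 842.5 Ω.
I = 6.45 V / 842.5 Ω = 7.66 mA.

I ≈ 7.66 mA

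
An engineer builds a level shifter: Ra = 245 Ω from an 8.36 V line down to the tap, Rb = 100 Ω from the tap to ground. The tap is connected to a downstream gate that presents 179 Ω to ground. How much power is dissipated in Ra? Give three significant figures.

P ≈ 179 mW

Total resistance from the source is Ra + (Rb‖R_L) = 309.2 Ω, so I = 8.36/309.2 Ω = 27.04 mA.
P = I²·Ra = (27.04 mA)² × 245 Ω = 179 mW.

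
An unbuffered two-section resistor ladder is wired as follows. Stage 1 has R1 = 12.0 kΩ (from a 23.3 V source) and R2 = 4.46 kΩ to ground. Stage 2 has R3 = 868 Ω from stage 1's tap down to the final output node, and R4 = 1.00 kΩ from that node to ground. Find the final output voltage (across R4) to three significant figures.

Stage 2 presents R3+R4 = 1868 Ω as a load on stage 1's tap.
Stage 1's lower leg becomes R2‖(R3+R4) = 1317 Ω, so V_mid = 23.3 × 1317/13320 = 2.304 V.
Stage 2 is itself unloaded: V_out = V_mid × R4/(R3+R4) = 2.304 × 1000/1868 = 1.23 V.

V_out ≈ 1.23 V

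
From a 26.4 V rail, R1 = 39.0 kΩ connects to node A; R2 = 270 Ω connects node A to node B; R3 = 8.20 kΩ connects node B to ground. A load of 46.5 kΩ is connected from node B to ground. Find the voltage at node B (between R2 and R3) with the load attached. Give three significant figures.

V ≈ 3.98 V

At node B, R3 is in parallel with the load: R3‖R_L = 6971 Ω.
Below node A the resistance is R2 + (R3‖R_L) = 7241 Ω, so V_A = 26.4 × 7241/46240 = 4.134 V.
Then V_B = V_A × (R3‖R_L)/(R2 + R3‖R_L) = 4.134 × 6971/7241 = 3.98 V.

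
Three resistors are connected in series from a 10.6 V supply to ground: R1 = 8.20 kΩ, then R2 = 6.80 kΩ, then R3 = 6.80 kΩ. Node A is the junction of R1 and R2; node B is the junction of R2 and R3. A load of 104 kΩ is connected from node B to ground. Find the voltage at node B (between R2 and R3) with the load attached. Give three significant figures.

At node B, R3 is in parallel with the load: R3‖R_L = 6.383 kΩ.
Below node A the resistance is R2 + (R3‖R_L) = 13.18 kΩ, so V_A = 10.6 × 13.18/21.38 = 6.535 V.
Then V_B = V_A × (R3‖R_L)/(R2 + R3‖R_L) = 6.535 × 6.383/13.18 = 3.16 V.

V ≈ 3.16 V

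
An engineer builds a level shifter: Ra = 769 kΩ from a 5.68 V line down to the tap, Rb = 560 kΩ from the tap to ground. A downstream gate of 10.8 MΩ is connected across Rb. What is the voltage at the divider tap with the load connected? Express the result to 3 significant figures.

V_out ≈ 2.32 V

The load sits in parallel with Rb: Rb‖R_L = (560 × 10800) / (560 + 10800) = 532.4 kΩ.
V_out = 5.68 × 532.4 / (769 + 532.4) = 5.68 × 532.4/1301 = 2.32 V.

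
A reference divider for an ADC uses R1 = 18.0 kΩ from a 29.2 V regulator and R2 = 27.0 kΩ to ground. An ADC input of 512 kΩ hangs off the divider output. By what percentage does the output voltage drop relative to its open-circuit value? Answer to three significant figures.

2.07 %

The divider's output (Thévenin) resistance is R1‖R2 = 10.80 kΩ.
Fractional drop under load = R_th/(R_th + R_L) = 10.80 / (10.80 + 512) = 0.02066.
So the output falls by 2.07 %.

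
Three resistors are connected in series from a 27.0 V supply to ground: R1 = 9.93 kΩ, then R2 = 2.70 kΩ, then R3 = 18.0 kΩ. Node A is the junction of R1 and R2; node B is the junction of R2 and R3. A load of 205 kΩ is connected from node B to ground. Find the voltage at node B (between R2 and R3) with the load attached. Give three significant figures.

V ≈ 15.3 V

At node B, R3 is in parallel with the load: R3‖R_L = 16.55 kΩ.
Below node A the resistance is R2 + (R3‖R_L) = 19.25 kΩ, so V_A = 27.0 × 19.25/29.18 = 17.81 V.
Then V_B = V_A × (R3‖R_L)/(R2 + R3‖R_L) = 17.81 × 16.55/19.25 = 15.3 V.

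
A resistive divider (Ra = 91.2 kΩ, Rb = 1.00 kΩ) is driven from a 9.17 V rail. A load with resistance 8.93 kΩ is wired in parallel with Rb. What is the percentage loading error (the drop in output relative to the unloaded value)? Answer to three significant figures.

9.97 %

Unloaded V = 9.17 × 1.00/92.20 = 0.099458 V.
Loaded: Rb‖R_L = 0.8993 kΩ, giving V = 9.17 × 0.8993/92.10 = 0.089540 V.
Drop = (0.099458 − 0.089540) / 0.099458 = 9.97 %.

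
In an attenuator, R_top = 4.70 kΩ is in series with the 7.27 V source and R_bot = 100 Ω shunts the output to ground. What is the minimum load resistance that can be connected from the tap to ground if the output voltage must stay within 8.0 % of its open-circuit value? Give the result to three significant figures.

Output resistance R_th = R_top‖R_bot = (4700 × 100)/4800 = 97.92 Ω.
The fractional drop is R_th/(R_th + R_L); requiring this ≤ 0.0800 gives R_L ≥ R_th(1/0.0800 − 1) = 97.92 × 11.50 = 1.13 kΩ.

R_L(min) ≈ 1.13 kΩ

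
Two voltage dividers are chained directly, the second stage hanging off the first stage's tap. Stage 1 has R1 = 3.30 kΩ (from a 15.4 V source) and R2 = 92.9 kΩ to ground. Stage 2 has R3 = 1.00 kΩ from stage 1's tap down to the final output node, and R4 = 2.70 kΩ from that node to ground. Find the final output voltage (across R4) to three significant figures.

Stage 2 presents R3+R4 = 3.700 kΩ as a load on stage 1's tap.
Stage 1's lower leg becomes R2‖(R3+R4) = 3.558 kΩ, so V_mid = 15.4 × 3.558/6.858 = 7.990 V.
Stage 2 is itself unloaded: V_out = V_mid × R4/(R3+R4) = 7.990 × 2.70/3.700 = 5.83 V.

V_out ≈ 5.83 V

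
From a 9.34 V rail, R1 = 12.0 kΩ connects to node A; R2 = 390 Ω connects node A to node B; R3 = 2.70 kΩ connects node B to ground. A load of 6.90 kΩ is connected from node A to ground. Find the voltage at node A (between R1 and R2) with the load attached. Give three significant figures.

Below node A the series string R2+R3 = 3090 Ω sits in parallel with the 6900 Ω load: 2134 Ω.
V_A = 9.34 × 2134/(12000 + 2134) = 1.41 V.

V ≈ 1.41 V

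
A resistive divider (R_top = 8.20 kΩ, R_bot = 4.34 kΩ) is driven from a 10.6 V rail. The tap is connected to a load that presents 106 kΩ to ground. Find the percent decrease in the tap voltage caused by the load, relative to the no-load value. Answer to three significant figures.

The divider's output (Thévenin) resistance is R_top‖R_bot = 2.838 kΩ.
Fractional drop under load = R_th/(R_th + R_L) = 2.838 / (2.838 + 106) = 0.02608.
So the output falls by 2.61 %.

2.61 %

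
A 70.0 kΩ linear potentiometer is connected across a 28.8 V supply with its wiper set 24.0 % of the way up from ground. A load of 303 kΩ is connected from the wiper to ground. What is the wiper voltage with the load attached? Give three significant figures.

V ≈ 6.63 V

The wiper splits the pot into (1−α)R = 53.20 kΩ above and αR = 16.80 kΩ below.
Lower section ‖ load = 15.92 kΩ.
V_wiper = 28.8 × 15.92/(53.20 + 15.92) = 6.63 V.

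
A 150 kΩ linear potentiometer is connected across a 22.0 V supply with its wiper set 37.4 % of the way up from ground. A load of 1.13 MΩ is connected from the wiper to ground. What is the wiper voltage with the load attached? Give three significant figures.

The wiper splits the pot into (1−α)R = 93.90 kΩ above and αR = 56.10 kΩ below.
Lower section ‖ load = 53.45 kΩ.
V_wiper = 22.0 × 53.45/(93.90 + 53.45) = 7.98 V.

V ≈ 7.98 V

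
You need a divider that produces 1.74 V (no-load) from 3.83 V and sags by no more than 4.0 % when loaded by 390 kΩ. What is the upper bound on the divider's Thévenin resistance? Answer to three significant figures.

R_th ≤ 16.2 kΩ

Loading drop = R_th/(R_th + R_L) ≤ 0.0400, so R_th ≤ R_L · ε/(1−ε) = 390 kΩ × 0.0400/0.9600 = 16.2 kΩ.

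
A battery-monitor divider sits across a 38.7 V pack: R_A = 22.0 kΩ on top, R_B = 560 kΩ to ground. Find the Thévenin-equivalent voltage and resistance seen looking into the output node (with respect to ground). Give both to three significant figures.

V_th is the open-circuit tap voltage: 38.7 × 560/(22.0 + 560) = 37.2 V.
With the supply zeroed, R_A and R_B appear in parallel from the tap: R_th = R_A‖R_B = (22.0 × 560)/582.0 = 21.2 kΩ.

V_th = 37.2 V, R_th = 21.2 kΩ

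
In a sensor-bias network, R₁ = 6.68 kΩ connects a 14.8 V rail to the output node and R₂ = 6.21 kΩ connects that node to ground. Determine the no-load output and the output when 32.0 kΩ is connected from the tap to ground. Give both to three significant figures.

Unloaded: 7.13 V; loaded: 6.48 V

Open-circuit: V = 14.8 × 6.21/(6.68 + 6.21) = 7.13 V.
With the load, R₂ becomes R₂‖R_L = 5.201 kΩ, so V = 14.8 × 5.201/11.88 = 6.48 V.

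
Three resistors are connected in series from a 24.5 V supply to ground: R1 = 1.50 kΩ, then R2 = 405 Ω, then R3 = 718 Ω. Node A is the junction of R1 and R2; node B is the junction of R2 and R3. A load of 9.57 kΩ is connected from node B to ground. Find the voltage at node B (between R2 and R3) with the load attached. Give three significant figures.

At node B, R3 is in parallel with the load: R3‖R_L = 667.9 Ω.
Below node A the resistance is R2 + (R3‖R_L) = 1073 Ω, so V_A = 24.5 × 1073/2573 = 10.22 V.
Then V_B = V_A × (R3‖R_L)/(R2 + R3‖R_L) = 10.22 × 667.9/1073 = 6.36 V.

V ≈ 6.36 V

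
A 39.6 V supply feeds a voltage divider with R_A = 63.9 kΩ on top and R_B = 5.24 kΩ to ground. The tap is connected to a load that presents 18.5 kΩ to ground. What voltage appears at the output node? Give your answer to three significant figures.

V_out ≈ 2.38 V

The load sits in parallel with R_B: R_B‖R_L = (5.24 × 18.5) / (5.24 + 18.5) = 4.083 kΩ.
V_out = 39.6 × 4.083 / (63.9 + 4.083) = 39.6 × 4.083/67.98 = 2.38 V.
(Unloaded it would have been 3.00 V.)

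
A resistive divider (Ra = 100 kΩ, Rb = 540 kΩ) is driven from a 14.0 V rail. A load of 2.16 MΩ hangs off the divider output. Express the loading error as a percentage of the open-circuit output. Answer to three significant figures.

3.76 %

The divider's output (Thévenin) resistance is Ra‖Rb = 84.38 kΩ.
Fractional drop under load = R_th/(R_th + R_L) = 84.38 / (84.38 + 2160) = 0.03759.
So the output falls by 3.76 %.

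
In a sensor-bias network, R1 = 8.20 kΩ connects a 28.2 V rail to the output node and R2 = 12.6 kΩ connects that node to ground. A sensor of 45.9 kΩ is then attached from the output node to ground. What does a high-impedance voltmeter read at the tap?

The load sits in parallel with R2: R2‖R_L = (12.6 × 45.9) / (12.6 + 45.9) = 9.886 kΩ.
V_out = 28.2 × 9.886 / (8.20 + 9.886) = 28.2 × 9.886/18.09 = 15.4 V.
(Unloaded it would have been 17.1 V.)

V_out ≈ 15.4 V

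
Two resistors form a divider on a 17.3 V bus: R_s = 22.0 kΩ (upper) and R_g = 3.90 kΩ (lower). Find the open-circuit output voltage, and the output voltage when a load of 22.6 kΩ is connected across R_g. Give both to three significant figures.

Open-circuit: V = 17.3 × 3.90/(22.0 + 3.90) = 2.61 V.
With the load, R_g becomes R_g‖R_L = 3.326 kΩ, so V = 17.3 × 3.326/25.33 = 2.27 V.

Unloaded: 2.61 V; loaded: 2.27 V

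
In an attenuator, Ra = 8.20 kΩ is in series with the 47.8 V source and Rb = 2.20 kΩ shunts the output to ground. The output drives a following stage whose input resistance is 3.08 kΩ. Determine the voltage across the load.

The load sits in parallel with Rb: Rb‖R_L = (2.20 × 3.08) / (2.20 + 3.08) = 1.283 kΩ.
V_out = 47.8 × 1.283 / (8.20 + 1.283) = 47.8 × 1.283/9.483 = 6.47 V.

V_out ≈ 6.47 V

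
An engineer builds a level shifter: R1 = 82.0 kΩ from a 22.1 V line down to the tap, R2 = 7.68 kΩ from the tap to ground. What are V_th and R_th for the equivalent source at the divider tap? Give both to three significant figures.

V_th = 1.89 V, R_th = 7.02 kΩ

V_th is the open-circuit tap voltage: 22.1 × 7.68/(82.0 + 7.68) = 1.89 V.
With the supply zeroed, R1 and R2 appear in parallel from the tap: R_th = R1‖R2 = (82.0 × 7.68)/89.68 = 7.02 kΩ.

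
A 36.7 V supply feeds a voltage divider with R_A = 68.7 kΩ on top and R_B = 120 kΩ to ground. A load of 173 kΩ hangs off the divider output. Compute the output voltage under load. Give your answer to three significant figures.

V_out ≈ 18.6 V

The load sits in parallel with R_B: R_B‖R_L = (120 × 173) / (120 + 173) = 70.85 kΩ.
V_out = 36.7 × 70.85 / (68.7 + 70.85) = 36.7 × 70.85/139.6 = 18.6 V.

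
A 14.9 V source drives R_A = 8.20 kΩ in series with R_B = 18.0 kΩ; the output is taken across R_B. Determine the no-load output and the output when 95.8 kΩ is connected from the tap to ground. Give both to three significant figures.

Open-circuit: V = 14.9 × 18.0/(8.20 + 18.0) = 10.2 V.
With the load, R_B becomes R_B‖R_L = 15.15 kΩ, so V = 14.9 × 15.15/23.35 = 9.67 V.

Unloaded: 10.2 V; loaded: 9.67 V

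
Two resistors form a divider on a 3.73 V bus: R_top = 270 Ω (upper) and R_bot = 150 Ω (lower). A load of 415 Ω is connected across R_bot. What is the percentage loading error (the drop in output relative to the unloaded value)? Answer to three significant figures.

The divider's output (Thévenin) resistance is R_top‖R_bot = 96.43 Ω.
Fractional drop under load = R_th/(R_th + R_L) = 96.43 / (96.43 + 415) = 0.1885.
So the output falls by 18.9 %.

18.9 %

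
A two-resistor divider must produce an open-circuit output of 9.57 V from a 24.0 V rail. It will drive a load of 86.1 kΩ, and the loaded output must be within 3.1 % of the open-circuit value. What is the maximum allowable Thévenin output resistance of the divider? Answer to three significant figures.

Loading drop = R_th/(R_th + R_L) ≤ 0.0310, so R_th ≤ R_L · ε/(1−ε) = 86.1 kΩ × 0.0310/0.9690 = 2.75 kΩ.
(Any R1, R2 with R2/(R1+R2) = 0.399 and R1‖R2 ≤ 2.75 kΩ will meet the spec.)

R_th ≤ 2.75 kΩ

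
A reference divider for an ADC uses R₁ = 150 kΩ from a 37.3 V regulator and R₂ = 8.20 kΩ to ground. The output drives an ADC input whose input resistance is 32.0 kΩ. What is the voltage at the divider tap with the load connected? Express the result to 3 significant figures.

V_out ≈ 1.56 V

The load sits in parallel with R₂: R₂‖R_L = (8.20 × 32.0) / (8.20 + 32.0) = 6.527 kΩ.
V_out = 37.3 × 6.527 / (150 + 6.527) = 37.3 × 6.527/156.5 = 1.56 V.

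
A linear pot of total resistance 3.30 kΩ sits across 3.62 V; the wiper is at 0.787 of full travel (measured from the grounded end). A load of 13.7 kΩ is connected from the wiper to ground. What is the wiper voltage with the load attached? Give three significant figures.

V ≈ 2.74 V

The wiper splits the pot into (1−α)R = 702.9 Ω above and αR = 2597 Ω below.
Lower section ‖ load = 2183 Ω.
V_wiper = 3.62 × 2183/(702.9 + 2183) = 2.74 V.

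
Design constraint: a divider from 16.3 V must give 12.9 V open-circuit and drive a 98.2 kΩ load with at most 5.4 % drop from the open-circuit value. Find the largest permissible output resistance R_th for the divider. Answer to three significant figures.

R_th ≤ 5.61 kΩ

Loading drop = R_th/(R_th + R_L) ≤ 0.0540, so R_th ≤ R_L · ε/(1−ε) = 98.2 kΩ × 0.0540/0.9460 = 5.61 kΩ.
(Any R1, R2 with R2/(R1+R2) = 0.791 and R1‖R2 ≤ 5.61 kΩ will meet the spec.)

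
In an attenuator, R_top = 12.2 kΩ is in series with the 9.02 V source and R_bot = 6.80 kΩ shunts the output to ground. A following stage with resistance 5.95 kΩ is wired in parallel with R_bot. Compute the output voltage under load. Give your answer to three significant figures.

The load sits in parallel with R_bot: R_bot‖R_L = (6.80 × 5.95) / (6.80 + 5.95) = 3.173 kΩ.
V_out = 9.02 × 3.173 / (12.2 + 3.173) = 9.02 × 3.173/15.37 = 1.86 V.

V_out ≈ 1.86 V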